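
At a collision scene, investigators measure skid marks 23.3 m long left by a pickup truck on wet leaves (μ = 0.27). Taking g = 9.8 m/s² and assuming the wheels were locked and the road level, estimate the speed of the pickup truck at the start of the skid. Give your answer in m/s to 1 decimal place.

Deceleration a = μg = 0.27 × 9.8 = 2.646 m/s².
v = √(2a·d) = √(2 × 2.646 × 23.3) = √123.304 = 11.1042 m/s.

Initial speed ≈ 11.1 m/s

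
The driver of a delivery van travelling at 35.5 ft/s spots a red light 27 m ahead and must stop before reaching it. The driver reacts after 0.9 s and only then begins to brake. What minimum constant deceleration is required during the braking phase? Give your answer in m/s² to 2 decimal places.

35.5 ft/s × 0.3048 = 10.8204 m/s.
Distance covered during reaction = 10.8204 × 0.9 = 9.738 m.
Distance available for braking: 27 − 9.738 = 17.262 m.
v² = 2a·d ⇒ a = v²/(2d) = 10.8204² / (2 × 17.262) = 117.081 / 34.524 = 3.3913 m/s².

Required deceleration ≈ 3.39 m/s²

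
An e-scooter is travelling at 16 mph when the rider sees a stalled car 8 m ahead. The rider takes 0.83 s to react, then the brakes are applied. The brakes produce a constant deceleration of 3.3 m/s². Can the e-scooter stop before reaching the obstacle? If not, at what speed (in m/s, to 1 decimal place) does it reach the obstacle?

16 mph × 0.44704 = 7.1526 m/s.
Reaction distance = 7.1526 × 0.83 = 5.937 m.
Braking distance needed to stop: v²/(2a) = 51.160 / 6.600 = 7.752 m, so total needed = 5.937 + 7.752 = 13.689 m > 8 m — it cannot stop.
Distance remaining when braking begins: 8 − 5.937 = 2.063 m.
v² = v₀² − 2a·d = 51.160 − 2 × 3.300 × 2.063 = 37.544 m²/s².
v = √37.544 = 6.127 m/s.

No — it strikes the obstacle at 6.1 m/s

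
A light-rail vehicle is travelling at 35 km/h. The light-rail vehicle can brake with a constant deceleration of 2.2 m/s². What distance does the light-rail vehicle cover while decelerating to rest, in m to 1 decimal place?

Braking distance ≈ 21.5 m

35 km/h ÷ 3.6 = 9.7222 m/s.
Braking distance = v²/(2a) = 9.7222² / (2 × 2.200) = 94.521 / 4.400 = 21.482 m.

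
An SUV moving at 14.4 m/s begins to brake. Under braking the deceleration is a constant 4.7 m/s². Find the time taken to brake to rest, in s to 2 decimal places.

Braking time ≈ 3.06 s

Braking time = v/a = 14.4000 / 4.700 = 3.064 s.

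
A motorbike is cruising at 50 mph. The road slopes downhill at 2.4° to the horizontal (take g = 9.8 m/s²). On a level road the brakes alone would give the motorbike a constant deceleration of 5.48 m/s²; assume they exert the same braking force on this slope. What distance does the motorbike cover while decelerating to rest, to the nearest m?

Braking distance ≈ 49 m

50 mph × 0.44704 = 22.3520 m/s.
Gravity along the downhill slope reduces the braking deceleration: a_eff = 5.480 − 9.8·sin 2.4° = 5.480 − 0.410 = 5.070 m/s².
Braking distance = v²/(2a) = 22.3520² / (2 × 5.070) = 499.612 / 10.140 = 49.271 m.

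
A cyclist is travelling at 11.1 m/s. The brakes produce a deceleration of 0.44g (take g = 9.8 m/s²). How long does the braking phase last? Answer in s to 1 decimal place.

Braking time ≈ 2.6 s

a = 0.44 × 9.8 = 4.312 m/s².
Braking time = v/a = 11.1000 / 4.312 = 2.574 s.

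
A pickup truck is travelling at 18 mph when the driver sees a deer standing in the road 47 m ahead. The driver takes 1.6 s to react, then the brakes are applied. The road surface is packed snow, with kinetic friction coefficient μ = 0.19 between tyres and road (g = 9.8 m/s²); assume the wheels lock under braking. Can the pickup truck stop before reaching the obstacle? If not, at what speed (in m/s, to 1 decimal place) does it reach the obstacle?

18 mph × 0.44704 = 8.0467 m/s.
a = μg = 0.19 × 9.8 = 1.862 m/s².
Reaction distance = 8.0467 × 1.6 = 12.875 m.
Braking distance = v²/(2a) = 64.749 / 3.724 = 17.387 m.
Total stopping distance = 12.875 + 17.387 = 30.262 m, vs 47 m available — it stops with 47 − 30.262 = 16.738 m to spare.

Yes — it stops about 16.7 m short of the obstacle, so it never reaches it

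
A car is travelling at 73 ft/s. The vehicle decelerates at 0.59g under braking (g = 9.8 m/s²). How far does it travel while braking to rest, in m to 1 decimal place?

Braking distance ≈ 42.8 m

73 ft/s × 0.3048 = 22.2504 m/s.
a = 0.59 × 9.8 = 5.782 m/s².
Braking distance = v²/(2a) = 22.2504² / (2 × 5.782) = 495.080 / 11.564 = 42.812 m.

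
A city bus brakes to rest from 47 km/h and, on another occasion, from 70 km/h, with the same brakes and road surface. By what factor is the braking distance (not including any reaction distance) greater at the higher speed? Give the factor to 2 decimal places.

Factor ≈ 2.22

Braking distance d = v²/(2a), so with a fixed, d ∝ v².
Factor = (70/47)² = 1.4894² = 2.2183.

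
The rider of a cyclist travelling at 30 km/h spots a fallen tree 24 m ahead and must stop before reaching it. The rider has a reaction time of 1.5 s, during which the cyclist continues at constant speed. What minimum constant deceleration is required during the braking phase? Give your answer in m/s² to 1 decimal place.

Required deceleration ≈ 3.0 m/s²

30 km/h ÷ 3.6 = 8.3333 m/s.
Distance covered during reaction = 8.3333 × 1.5 = 12.500 m.
Distance available for braking: 24 − 12.500 = 11.500 m.
v² = 2a·d ⇒ a = v²/(2d) = 8.3333² / (2 × 11.500) = 69.444 / 23.000 = 3.0193 m/s².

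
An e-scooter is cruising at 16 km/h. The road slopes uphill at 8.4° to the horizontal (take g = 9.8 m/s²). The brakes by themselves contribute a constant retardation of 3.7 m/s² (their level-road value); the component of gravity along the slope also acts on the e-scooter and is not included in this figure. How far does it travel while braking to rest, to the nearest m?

16 km/h ÷ 3.6 = 4.4444 m/s.
Gravity along the uphill slope adds to the braking deceleration: a_eff = 3.700 + 9.8·sin 8.4° = 3.700 + 1.432 = 5.132 m/s².
Braking distance = v²/(2a) = 4.4444² / (2 × 5.132) = 19.753 / 10.264 = 1.924 m.

Braking distance ≈ 2 m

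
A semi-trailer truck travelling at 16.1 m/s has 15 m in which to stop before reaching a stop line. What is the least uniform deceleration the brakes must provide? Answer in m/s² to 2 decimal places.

v² = 2a·d ⇒ a = v²/(2d) = 16.1000² / (2 × 15.000) = 259.210 / 30.000 = 8.6403 m/s².

Required deceleration ≈ 8.64 m/s²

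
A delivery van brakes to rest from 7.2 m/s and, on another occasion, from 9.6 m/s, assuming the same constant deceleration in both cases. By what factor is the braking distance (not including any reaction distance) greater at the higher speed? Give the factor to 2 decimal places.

Braking distance d = v²/(2a), so with a fixed, d ∝ v².
Factor = (9.6/7.2)² = 1.3333² = 1.7777.

Factor ≈ 1.78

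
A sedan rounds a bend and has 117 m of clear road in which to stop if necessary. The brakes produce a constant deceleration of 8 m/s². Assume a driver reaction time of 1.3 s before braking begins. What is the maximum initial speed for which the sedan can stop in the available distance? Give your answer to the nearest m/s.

Stopping distance: v·t_r + v²/(2a) = 117 with t_r = 1.3 s and a = 8.000 m/s².
So v² + 20.800 v − 1872.00 = 0.
Positive root: v = −a·t_r + √((a·t_r)² + 2a·d) = −10.400 + √(108.160 + 1872.00) = 34.0990 m/s.

Maximum speed ≈ 34 m/s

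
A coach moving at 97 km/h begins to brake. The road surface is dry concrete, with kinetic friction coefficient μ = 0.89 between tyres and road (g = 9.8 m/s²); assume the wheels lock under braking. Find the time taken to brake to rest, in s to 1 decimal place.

Braking time ≈ 3.1 s

97 km/h ÷ 3.6 = 26.9444 m/s.
a = μg = 0.89 × 9.8 = 8.722 m/s².
Braking time = v/a = 26.9444 / 8.722 = 3.089 s.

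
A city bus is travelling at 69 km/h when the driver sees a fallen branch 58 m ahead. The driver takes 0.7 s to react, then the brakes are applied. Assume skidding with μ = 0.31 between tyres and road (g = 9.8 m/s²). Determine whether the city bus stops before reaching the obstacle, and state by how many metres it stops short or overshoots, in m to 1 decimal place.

No — it overshoots by 15.9 m

69 km/h ÷ 3.6 = 19.1667 m/s.
a = μg = 0.31 × 9.8 = 3.038 m/s².
Reaction distance = 19.1667 × 0.7 = 13.417 m.
Braking distance = v²/(2a) = 367.362 / 6.076 = 60.461 m.
Total stopping distance = 13.417 + 60.461 = 73.878 m, vs 58 m available — it cannot stop in time and overshoots by 73.878 − 58 = 15.878 m.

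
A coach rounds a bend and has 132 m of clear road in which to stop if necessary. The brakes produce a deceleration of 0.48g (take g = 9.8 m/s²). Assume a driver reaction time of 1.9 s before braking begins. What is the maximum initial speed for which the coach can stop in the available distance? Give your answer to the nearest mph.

a = 0.48 × 9.8 = 4.704 m/s².
Stopping distance: v·t_r + v²/(2a) = 132 with t_r = 1.9 s and a = 4.704 m/s².
So v² + 17.875 v − 1241.86 = 0.
Positive root: v = −a·t_r + √((a·t_r)² + 2a·d) = −8.938 + √(79.888 + 1241.86) = 27.4179 m/s.
27.4179 m/s ÷ 0.44704 = 61.332 mph.

Maximum speed ≈ 61 mph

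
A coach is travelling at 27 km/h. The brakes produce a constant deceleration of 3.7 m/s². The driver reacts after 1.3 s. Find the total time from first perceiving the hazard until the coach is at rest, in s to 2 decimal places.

Total time ≈ 3.33 s

27 km/h ÷ 3.6 = 7.5000 m/s.
Braking time = v/a = 7.5000 / 3.700 = 2.027 s.
Total = 1.3 + 2.027 = 3.327 s.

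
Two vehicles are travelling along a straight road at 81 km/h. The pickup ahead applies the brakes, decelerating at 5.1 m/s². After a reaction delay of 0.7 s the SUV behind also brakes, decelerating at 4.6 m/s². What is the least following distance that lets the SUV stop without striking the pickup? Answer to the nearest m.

81 km/h ÷ 3.6 = 22.5000 m/s.
Leader travels v²/(2a_L) = 506.250 / 10.200 = 49.632 m before stopping.
Follower covers v·t_r = 22.5000 × 0.7 = 15.750 m while reacting, then v²/(2a_F) = 506.250 / 9.200 = 55.027 m while braking, for a total of 15.750 + 55.027 = 70.777 m.
Since a_F ≤ a_L and the follower starts braking later, the follower is never slower than the leader, so the closest approach is when both have stopped.
Minimum gap = 70.777 − 49.632 = 21.145 m.

Minimum gap ≈ 21 m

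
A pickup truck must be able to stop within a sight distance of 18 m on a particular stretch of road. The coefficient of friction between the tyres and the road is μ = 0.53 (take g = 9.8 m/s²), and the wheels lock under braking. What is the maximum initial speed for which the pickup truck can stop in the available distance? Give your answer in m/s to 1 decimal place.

a = μg = 0.53 × 9.8 = 5.194 m/s².
v²/(2a) = d ⇒ v = √(2 × 5.194 × 18) = √186.98 = 13.6741 m/s.

Maximum speed ≈ 13.7 m/s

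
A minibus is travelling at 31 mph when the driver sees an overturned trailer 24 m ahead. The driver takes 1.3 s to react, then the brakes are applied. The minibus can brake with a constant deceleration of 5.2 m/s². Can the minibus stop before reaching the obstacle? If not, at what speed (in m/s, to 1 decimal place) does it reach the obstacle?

No — it strikes the obstacle at 11.4 m/s

31 mph × 0.44704 = 13.8582 m/s.
Reaction distance = 13.8582 × 1.3 = 18.016 m.
Braking distance needed to stop: v²/(2a) = 192.050 / 10.400 = 18.466 m, so total needed = 18.016 + 18.466 = 36.482 m > 24 m — it cannot stop.
Distance remaining when braking begins: 24 − 18.016 = 5.984 m.
v² = v₀² − 2a·d = 192.050 − 2 × 5.200 × 5.984 = 129.816 m²/s².
v = √129.816 = 11.394 m/s.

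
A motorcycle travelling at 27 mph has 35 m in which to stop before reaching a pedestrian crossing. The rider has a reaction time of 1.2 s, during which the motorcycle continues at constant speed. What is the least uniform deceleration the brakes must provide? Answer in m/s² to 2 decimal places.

Required deceleration ≈ 3.55 m/s²

27 mph × 0.44704 = 12.0701 m/s.
Distance covered during reaction = 12.0701 × 1.2 = 14.484 m.
Distance available for braking: 35 − 14.484 = 20.516 m.
v² = 2a·d ⇒ a = v²/(2d) = 12.0701² / (2 × 20.516) = 145.687 / 41.032 = 3.5506 m/s².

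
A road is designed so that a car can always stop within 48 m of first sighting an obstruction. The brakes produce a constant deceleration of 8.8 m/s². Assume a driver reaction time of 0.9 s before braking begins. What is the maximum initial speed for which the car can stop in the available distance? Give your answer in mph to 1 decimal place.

Stopping distance: v·t_r + v²/(2a) = 48 with t_r = 0.9 s and a = 8.800 m/s².
So v² + 15.840 v − 844.80 = 0.
Positive root: v = −a·t_r + √((a·t_r)² + 2a·d) = −7.920 + √(62.726 + 844.80) = 22.2052 m/s.
22.2052 m/s ÷ 0.44704 = 49.672 mph.

Maximum speed ≈ 49.7 mph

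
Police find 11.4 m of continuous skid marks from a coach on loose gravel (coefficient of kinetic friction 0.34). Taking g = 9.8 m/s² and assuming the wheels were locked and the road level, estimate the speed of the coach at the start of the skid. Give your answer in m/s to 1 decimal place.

Initial speed ≈ 8.7 m/s

Deceleration a = μg = 0.34 × 9.8 = 3.332 m/s².
v = √(2a·d) = √(2 × 3.332 × 11.4) = √75.970 = 8.7161 m/s.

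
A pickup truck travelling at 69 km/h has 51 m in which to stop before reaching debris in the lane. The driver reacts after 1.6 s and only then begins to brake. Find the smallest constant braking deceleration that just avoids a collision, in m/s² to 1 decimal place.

69 km/h ÷ 3.6 = 19.1667 m/s.
Distance covered during reaction = 19.1667 × 1.6 = 30.667 m.
Distance available for braking: 51 − 30.667 = 20.333 m.
v² = 2a·d ⇒ a = v²/(2d) = 19.1667² / (2 × 20.333) = 367.362 / 40.666 = 9.0336 m/s².

Required deceleration ≈ 9.0 m/s²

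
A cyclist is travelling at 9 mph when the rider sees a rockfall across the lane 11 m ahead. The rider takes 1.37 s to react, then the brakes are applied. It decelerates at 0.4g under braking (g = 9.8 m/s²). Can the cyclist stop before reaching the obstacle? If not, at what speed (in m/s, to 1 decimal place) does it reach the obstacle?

Yes — it stops about 3.4 m short of the obstacle, so it never reaches it

9 mph × 0.44704 = 4.0234 m/s.
a = 0.4 × 9.8 = 3.920 m/s².
Reaction distance = 4.0234 × 1.37 = 5.512 m.
Braking distance = v²/(2a) = 16.188 / 7.840 = 2.065 m.
Total stopping distance = 5.512 + 2.065 = 7.577 m, vs 11 m available — it stops with 11 − 7.577 = 3.423 m to spare.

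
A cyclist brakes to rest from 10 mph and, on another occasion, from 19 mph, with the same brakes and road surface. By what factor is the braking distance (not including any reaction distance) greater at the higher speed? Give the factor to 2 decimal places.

Braking distance d = v²/(2a), so with a fixed, d ∝ v².
Factor = (19/10)² = 1.9000² = 3.6100.

Factor ≈ 3.61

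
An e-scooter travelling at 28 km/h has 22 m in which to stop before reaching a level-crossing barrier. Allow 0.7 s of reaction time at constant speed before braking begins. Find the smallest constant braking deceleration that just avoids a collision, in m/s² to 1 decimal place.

Required deceleration ≈ 1.8 m/s²

28 km/h ÷ 3.6 = 7.7778 m/s.
Distance covered during reaction = 7.7778 × 0.7 = 5.444 m.
Distance available for braking: 22 − 5.444 = 16.556 m.
v² = 2a·d ⇒ a = v²/(2d) = 7.7778² / (2 × 16.556) = 60.494 / 33.112 = 1.8270 m/s².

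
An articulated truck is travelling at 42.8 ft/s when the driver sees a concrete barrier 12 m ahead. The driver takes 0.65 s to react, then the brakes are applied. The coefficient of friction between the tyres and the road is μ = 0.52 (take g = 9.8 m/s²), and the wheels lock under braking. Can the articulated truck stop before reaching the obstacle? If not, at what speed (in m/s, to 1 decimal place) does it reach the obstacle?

No — it strikes the obstacle at 11.6 m/s

42.8 ft/s × 0.3048 = 13.0454 m/s.
a = μg = 0.52 × 9.8 = 5.096 m/s².
Reaction distance = 13.0454 × 0.65 = 8.480 m.
Braking distance needed to stop: v²/(2a) = 170.182 / 10.192 = 16.698 m, so total needed = 8.480 + 16.698 = 25.178 m > 12 m — it cannot stop.
Distance remaining when braking begins: 12 − 8.480 = 3.520 m.
v² = v₀² − 2a·d = 170.182 − 2 × 5.096 × 3.520 = 134.306 m²/s².
v = √134.306 = 11.589 m/s.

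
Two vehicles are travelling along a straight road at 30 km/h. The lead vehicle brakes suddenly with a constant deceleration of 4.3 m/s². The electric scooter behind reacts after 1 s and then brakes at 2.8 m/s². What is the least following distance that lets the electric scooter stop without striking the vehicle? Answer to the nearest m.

30 km/h ÷ 3.6 = 8.3333 m/s.
Leader travels v²/(2a_L) = 69.444 / 8.600 = 8.075 m before stopping.
Follower covers v·t_r = 8.3333 × 1 = 8.333 m while reacting, then v²/(2a_F) = 69.444 / 5.600 = 12.401 m while braking, for a total of 8.333 + 12.401 = 20.734 m.
Since a_F ≤ a_L and the follower starts braking later, the follower is never slower than the leader, so the closest approach is when both have stopped.
Minimum gap = 20.734 − 8.075 = 12.659 m.

Minimum gap ≈ 13 m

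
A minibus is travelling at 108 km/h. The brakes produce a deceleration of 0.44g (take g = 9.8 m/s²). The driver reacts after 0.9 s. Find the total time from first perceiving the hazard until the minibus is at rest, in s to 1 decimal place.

Total time ≈ 7.9 s

108 km/h ÷ 3.6 = 30.0000 m/s.
a = 0.44 × 9.8 = 4.312 m/s².
Braking time = v/a = 30.0000 / 4.312 = 6.957 s.
Total = 0.9 + 6.957 = 7.857 s.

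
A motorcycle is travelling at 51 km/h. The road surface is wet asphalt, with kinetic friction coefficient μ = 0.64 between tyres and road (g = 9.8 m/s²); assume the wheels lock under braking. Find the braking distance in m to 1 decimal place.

Braking distance ≈ 16.0 m

51 km/h ÷ 3.6 = 14.1667 m/s.
a = μg = 0.64 × 9.8 = 6.272 m/s².
Braking distance = v²/(2a) = 14.1667² / (2 × 6.272) = 200.695 / 12.544 = 15.999 m.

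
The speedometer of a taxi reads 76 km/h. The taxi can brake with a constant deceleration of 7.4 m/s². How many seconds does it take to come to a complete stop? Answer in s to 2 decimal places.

Braking time ≈ 2.85 s

76 km/h ÷ 3.6 = 21.1111 m/s.
Braking time = v/a = 21.1111 / 7.400 = 2.853 s.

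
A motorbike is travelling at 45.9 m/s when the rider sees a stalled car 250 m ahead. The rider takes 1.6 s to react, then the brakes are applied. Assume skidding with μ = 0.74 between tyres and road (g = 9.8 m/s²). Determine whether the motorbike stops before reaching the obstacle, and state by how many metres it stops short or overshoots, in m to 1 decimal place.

a = μg = 0.74 × 9.8 = 7.252 m/s².
Reaction distance = 45.9000 × 1.6 = 73.440 m.
Braking distance = v²/(2a) = 2106.810 / 14.504 = 145.257 m.
Total stopping distance = 73.440 + 145.257 = 218.697 m, vs 250 m available — it stops with 250 − 218.697 = 31.303 m to spare.

Yes — it stops 31.3 m short of the obstacle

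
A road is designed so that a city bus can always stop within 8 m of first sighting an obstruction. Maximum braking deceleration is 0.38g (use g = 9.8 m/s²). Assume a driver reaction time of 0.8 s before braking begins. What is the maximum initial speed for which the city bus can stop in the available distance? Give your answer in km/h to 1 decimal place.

Maximum speed ≈ 19.1 km/h

a = 0.38 × 9.8 = 3.724 m/s².
Stopping distance: v·t_r + v²/(2a) = 8 with t_r = 0.8 s and a = 3.724 m/s².
So v² + 5.958 v − 59.58 = 0.
Positive root: v = −a·t_r + √((a·t_r)² + 2a·d) = −2.979 + √(8.874 + 59.58) = 5.2947 m/s.
5.2947 m/s × 3.6 = 19.061 km/h.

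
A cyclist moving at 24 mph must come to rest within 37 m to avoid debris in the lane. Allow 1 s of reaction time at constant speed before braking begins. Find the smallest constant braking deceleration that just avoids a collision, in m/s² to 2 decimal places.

24 mph × 0.44704 = 10.7290 m/s.
Distance covered during reaction = 10.7290 × 1 = 10.729 m.
Distance available for braking: 37 − 10.729 = 26.271 m.
v² = 2a·d ⇒ a = v²/(2d) = 10.7290² / (2 × 26.271) = 115.111 / 52.542 = 2.1908 m/s².

Required deceleration ≈ 2.19 m/s²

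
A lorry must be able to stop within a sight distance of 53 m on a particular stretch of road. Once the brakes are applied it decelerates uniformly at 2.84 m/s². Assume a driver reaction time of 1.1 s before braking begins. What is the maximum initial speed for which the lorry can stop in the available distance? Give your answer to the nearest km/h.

Maximum speed ≈ 52 km/h

Stopping distance: v·t_r + v²/(2a) = 53 with t_r = 1.1 s and a = 2.840 m/s².
So v² + 6.248 v − 301.04 = 0.
Positive root: v = −a·t_r + √((a·t_r)² + 2a·d) = −3.124 + √(9.759 + 301.04) = 14.5055 m/s.
14.5055 m/s × 3.6 = 52.220 km/h.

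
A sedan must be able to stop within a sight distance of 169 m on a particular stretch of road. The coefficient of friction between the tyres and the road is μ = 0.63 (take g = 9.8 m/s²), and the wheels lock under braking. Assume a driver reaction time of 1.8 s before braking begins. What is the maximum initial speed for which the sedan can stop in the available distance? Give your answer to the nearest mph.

a = μg = 0.63 × 9.8 = 6.174 m/s².
Stopping distance: v·t_r + v²/(2a) = 169 with t_r = 1.8 s and a = 6.174 m/s².
So v² + 22.226 v − 2086.81 = 0.
Positive root: v = −a·t_r + √((a·t_r)² + 2a·d) = −11.113 + √(123.499 + 2086.81) = 35.9009 m/s.
35.9009 m/s ÷ 0.44704 = 80.308 mph.

Maximum speed ≈ 80 mph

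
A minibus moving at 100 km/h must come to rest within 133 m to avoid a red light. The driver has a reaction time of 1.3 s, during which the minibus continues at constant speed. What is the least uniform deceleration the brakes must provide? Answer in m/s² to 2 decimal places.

Required deceleration ≈ 3.98 m/s²

100 km/h ÷ 3.6 = 27.7778 m/s.
Distance covered during reaction = 27.7778 × 1.3 = 36.111 m.
Distance available for braking: 133 − 36.111 = 96.889 m.
v² = 2a·d ⇒ a = v²/(2d) = 27.7778² / (2 × 96.889) = 771.606 / 193.778 = 3.9819 m/s².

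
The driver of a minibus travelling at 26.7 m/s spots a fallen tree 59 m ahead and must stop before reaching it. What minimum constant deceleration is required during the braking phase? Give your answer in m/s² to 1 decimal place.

v² = 2a·d ⇒ a = v²/(2d) = 26.7000² / (2 × 59.000) = 712.890 / 118.000 = 6.0414 m/s².

Required deceleration ≈ 6.0 m/s²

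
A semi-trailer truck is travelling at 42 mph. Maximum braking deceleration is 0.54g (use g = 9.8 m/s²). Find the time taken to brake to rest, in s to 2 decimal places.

Braking time ≈ 3.55 s

42 mph × 0.44704 = 18.7757 m/s.
a = 0.54 × 9.8 = 5.292 m/s².
Braking time = v/a = 18.7757 / 5.292 = 3.548 s.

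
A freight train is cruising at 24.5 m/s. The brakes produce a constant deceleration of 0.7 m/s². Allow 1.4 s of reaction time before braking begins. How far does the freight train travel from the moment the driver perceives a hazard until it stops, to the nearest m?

Total stopping distance ≈ 463 m

Reaction distance = v·t_r = 24.5000 × 1.4 = 34.300 m.
Braking distance = v²/(2a) = 24.5000² / (2 × 0.700) = 600.250 / 1.400 = 428.750 m.
Total = 34.300 + 428.750 = 463.050 m.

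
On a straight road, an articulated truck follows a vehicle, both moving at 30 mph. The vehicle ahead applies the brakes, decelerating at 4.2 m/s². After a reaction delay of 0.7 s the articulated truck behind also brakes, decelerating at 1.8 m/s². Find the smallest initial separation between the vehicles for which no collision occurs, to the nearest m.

30 mph × 0.44704 = 13.4112 m/s.
Leader travels v²/(2a_L) = 179.860 / 8.400 = 21.412 m before stopping.
Follower covers v·t_r = 13.4112 × 0.7 = 9.388 m while reacting, then v²/(2a_F) = 179.860 / 3.600 = 49.961 m while braking, for a total of 9.388 + 49.961 = 59.349 m.
Since a_F ≤ a_L and the follower starts braking later, the follower is never slower than the leader, so the closest approach is when both have stopped.
Minimum gap = 59.349 − 21.412 = 37.937 m.

Minimum gap ≈ 38 m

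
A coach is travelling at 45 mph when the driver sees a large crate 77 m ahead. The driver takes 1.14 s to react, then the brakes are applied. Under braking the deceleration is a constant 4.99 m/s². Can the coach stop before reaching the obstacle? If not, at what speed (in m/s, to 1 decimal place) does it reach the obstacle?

Yes — it stops about 13.5 m short of the obstacle, so it never reaches it

45 mph × 0.44704 = 20.1168 m/s.
Reaction distance = 20.1168 × 1.14 = 22.933 m.
Braking distance = v²/(2a) = 404.686 / 9.980 = 40.550 m.
Total stopping distance = 22.933 + 40.550 = 63.483 m, vs 77 m available — it stops with 77 − 63.483 = 13.517 m to spare.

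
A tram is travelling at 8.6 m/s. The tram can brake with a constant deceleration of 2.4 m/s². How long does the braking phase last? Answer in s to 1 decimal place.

Braking time ≈ 3.6 s

Braking time = v/a = 8.6000 / 2.400 = 3.583 s.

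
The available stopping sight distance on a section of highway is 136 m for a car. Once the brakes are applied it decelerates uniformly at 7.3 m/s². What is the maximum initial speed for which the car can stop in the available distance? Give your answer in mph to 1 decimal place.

v²/(2a) = d ⇒ v = √(2 × 7.300 × 136) = √1985.60 = 44.5601 m/s.
44.5601 m/s ÷ 0.44704 = 99.678 mph.

Maximum speed ≈ 99.7 mph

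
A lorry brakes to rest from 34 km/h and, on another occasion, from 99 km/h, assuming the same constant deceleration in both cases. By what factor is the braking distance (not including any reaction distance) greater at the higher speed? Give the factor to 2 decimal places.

Factor ≈ 8.48

Braking distance d = v²/(2a), so with a fixed, d ∝ v².
Factor = (99/34)² = 2.9118² = 8.4786.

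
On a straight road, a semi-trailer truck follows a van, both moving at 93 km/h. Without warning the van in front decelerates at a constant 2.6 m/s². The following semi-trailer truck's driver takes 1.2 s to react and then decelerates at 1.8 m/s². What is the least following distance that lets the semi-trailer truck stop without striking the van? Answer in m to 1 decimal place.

Minimum gap ≈ 88.0 m

93 km/h ÷ 3.6 = 25.8333 m/s.
Leader travels v²/(2a_L) = 667.359 / 5.200 = 128.338 m before stopping.
Follower covers v·t_r = 25.8333 × 1.2 = 31.000 m while reacting, then v²/(2a_F) = 667.359 / 3.600 = 185.377 m while braking, for a total of 31.000 + 185.377 = 216.377 m.
Since a_F ≤ a_L and the follower starts braking later, the follower is never slower than the leader, so the closest approach is when both have stopped.
Minimum gap = 216.377 − 128.338 = 88.039 m.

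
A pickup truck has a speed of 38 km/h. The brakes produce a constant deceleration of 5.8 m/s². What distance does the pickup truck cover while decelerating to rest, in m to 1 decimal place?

38 km/h ÷ 3.6 = 10.5556 m/s.
Braking distance = v²/(2a) = 10.5556² / (2 × 5.800) = 111.421 / 11.600 = 9.605 m.

Braking distance ≈ 9.6 m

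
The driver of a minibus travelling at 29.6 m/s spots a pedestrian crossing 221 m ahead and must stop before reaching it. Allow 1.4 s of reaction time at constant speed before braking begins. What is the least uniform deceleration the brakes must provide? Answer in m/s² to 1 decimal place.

Distance covered during reaction = 29.6000 × 1.4 = 41.440 m.
Distance available for braking: 221 − 41.440 = 179.560 m.
v² = 2a·d ⇒ a = v²/(2d) = 29.6000² / (2 × 179.560) = 876.160 / 359.120 = 2.4397 m/s².

Required deceleration ≈ 2.4 m/s²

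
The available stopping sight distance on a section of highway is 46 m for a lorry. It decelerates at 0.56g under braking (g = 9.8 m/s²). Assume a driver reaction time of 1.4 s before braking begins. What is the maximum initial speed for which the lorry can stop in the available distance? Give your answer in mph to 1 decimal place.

Maximum speed ≈ 35.9 mph

a = 0.56 × 9.8 = 5.488 m/s².
Stopping distance: v·t_r + v²/(2a) = 46 with t_r = 1.4 s and a = 5.488 m/s².
So v² + 15.366 v − 504.90 = 0.
Positive root: v = −a·t_r + √((a·t_r)² + 2a·d) = −7.683 + √(59.028 + 504.90) = 16.0642 m/s.
16.0642 m/s ÷ 0.44704 = 35.935 mph.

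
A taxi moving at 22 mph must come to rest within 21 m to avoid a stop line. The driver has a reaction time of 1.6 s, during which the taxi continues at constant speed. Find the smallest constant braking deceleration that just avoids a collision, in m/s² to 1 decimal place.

Required deceleration ≈ 9.2 m/s²

22 mph × 0.44704 = 9.8349 m/s.
Distance covered during reaction = 9.8349 × 1.6 = 15.736 m.
Distance available for braking: 21 − 15.736 = 5.264 m.
v² = 2a·d ⇒ a = v²/(2d) = 9.8349² / (2 × 5.264) = 96.725 / 10.528 = 9.1874 m/s².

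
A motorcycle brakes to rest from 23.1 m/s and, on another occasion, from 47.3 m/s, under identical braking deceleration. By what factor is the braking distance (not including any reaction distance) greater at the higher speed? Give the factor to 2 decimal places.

Braking distance d = v²/(2a), so with a fixed, d ∝ v².
Factor = (47.3/23.1)² = 2.0476² = 4.1927.

Factor ≈ 4.19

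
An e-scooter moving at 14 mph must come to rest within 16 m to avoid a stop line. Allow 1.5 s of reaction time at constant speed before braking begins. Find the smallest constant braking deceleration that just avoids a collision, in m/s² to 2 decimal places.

14 mph × 0.44704 = 6.2586 m/s.
Distance covered during reaction = 6.2586 × 1.5 = 9.388 m.
Distance available for braking: 16 − 9.388 = 6.612 m.
v² = 2a·d ⇒ a = v²/(2d) = 6.2586² / (2 × 6.612) = 39.170 / 13.224 = 2.9620 m/s².

Required deceleration ≈ 2.96 m/s²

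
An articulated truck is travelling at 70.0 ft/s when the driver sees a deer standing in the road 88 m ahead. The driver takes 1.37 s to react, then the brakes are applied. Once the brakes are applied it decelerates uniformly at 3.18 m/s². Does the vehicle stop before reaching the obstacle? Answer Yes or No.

No

70 ft/s × 0.3048 = 21.3360 m/s.
Reaction distance = 21.3360 × 1.37 = 29.230 m.
Braking distance = v²/(2a) = 455.225 / 6.360 = 71.576 m.
Total stopping distance = 29.230 + 71.576 = 100.806 m, vs 88 m available — it cannot stop in time and overshoots by 100.806 − 88 = 12.806 m.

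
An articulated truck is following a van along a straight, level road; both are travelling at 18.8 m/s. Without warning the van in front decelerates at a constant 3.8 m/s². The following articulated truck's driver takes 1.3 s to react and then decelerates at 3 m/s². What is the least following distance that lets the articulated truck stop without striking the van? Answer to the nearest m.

Leader travels v²/(2a_L) = 353.440 / 7.600 = 46.505 m before stopping.
Follower covers v·t_r = 18.8000 × 1.3 = 24.440 m while reacting, then v²/(2a_F) = 353.440 / 6.000 = 58.907 m while braking, for a total of 24.440 + 58.907 = 83.347 m.
Since a_F ≤ a_L and the follower starts braking later, the follower is never slower than the leader, so the closest approach is when both have stopped.
Minimum gap = 83.347 − 46.505 = 36.842 m.

Minimum gap ≈ 37 m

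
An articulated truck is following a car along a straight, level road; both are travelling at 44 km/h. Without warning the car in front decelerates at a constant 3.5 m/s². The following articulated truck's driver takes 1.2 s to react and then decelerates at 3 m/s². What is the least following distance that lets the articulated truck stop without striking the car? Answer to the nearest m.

Minimum gap ≈ 18 m

44 km/h ÷ 3.6 = 12.2222 m/s.
Leader travels v²/(2a_L) = 149.382 / 7.000 = 21.340 m before stopping.
Follower covers v·t_r = 12.2222 × 1.2 = 14.667 m while reacting, then v²/(2a_F) = 149.382 / 6.000 = 24.897 m while braking, for a total of 14.667 + 24.897 = 39.564 m.
Since a_F ≤ a_L and the follower starts braking later, the follower is never slower than the leader, so the closest approach is when both have stopped.
Minimum gap = 39.564 − 21.340 = 18.224 m.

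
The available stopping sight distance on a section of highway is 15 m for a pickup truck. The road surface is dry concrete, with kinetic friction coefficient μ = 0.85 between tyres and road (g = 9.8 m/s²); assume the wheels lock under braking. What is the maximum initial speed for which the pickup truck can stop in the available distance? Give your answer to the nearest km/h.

Maximum speed ≈ 57 km/h

a = μg = 0.85 × 9.8 = 8.330 m/s².
v²/(2a) = d ⇒ v = √(2 × 8.330 × 15) = √249.90 = 15.8082 m/s.
15.8082 m/s × 3.6 = 56.910 km/h.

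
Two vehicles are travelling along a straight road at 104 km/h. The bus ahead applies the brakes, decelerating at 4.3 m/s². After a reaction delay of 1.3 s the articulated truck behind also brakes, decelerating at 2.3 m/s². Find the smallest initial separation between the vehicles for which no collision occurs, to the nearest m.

Minimum gap ≈ 122 m

104 km/h ÷ 3.6 = 28.8889 m/s.
Leader travels v²/(2a_L) = 834.569 / 8.600 = 97.043 m before stopping.
Follower covers v·t_r = 28.8889 × 1.3 = 37.556 m while reacting, then v²/(2a_F) = 834.569 / 4.600 = 181.428 m while braking, for a total of 37.556 + 181.428 = 218.984 m.
Since a_F ≤ a_L and the follower starts braking later, the follower is never slower than the leader, so the closest approach is when both have stopped.
Minimum gap = 218.984 − 97.043 = 121.941 m.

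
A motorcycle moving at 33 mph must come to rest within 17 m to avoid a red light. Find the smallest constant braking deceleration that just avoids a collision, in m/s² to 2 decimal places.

33 mph × 0.44704 = 14.7523 m/s.
v² = 2a·d ⇒ a = v²/(2d) = 14.7523² / (2 × 17.000) = 217.630 / 34.000 = 6.4009 m/s².

Required deceleration ≈ 6.40 m/s²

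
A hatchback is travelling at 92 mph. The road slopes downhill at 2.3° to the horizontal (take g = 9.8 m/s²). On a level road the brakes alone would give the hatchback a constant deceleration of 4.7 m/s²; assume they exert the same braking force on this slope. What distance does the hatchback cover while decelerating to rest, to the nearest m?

Braking distance ≈ 196 m

92 mph × 0.44704 = 41.1277 m/s.
Gravity along the downhill slope reduces the braking deceleration: a_eff = 4.700 − 9.8·sin 2.3° = 4.700 − 0.393 = 4.307 m/s².
Braking distance = v²/(2a) = 41.1277² / (2 × 4.307) = 1691.488 / 8.614 = 196.365 m.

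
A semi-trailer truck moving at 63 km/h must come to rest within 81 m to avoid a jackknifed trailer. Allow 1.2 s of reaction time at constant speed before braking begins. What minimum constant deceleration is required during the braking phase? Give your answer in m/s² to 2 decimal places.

Required deceleration ≈ 2.55 m/s²

63 km/h ÷ 3.6 = 17.5000 m/s.
Distance covered during reaction = 17.5000 × 1.2 = 21.000 m.
Distance available for braking: 81 − 21.000 = 60.000 m.
v² = 2a·d ⇒ a = v²/(2d) = 17.5000² / (2 × 60.000) = 306.250 / 120.000 = 2.5521 m/s².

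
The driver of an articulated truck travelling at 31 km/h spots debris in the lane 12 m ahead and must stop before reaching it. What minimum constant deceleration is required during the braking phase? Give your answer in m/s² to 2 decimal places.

Required deceleration ≈ 3.09 m/s²

31 km/h ÷ 3.6 = 8.6111 m/s.
v² = 2a·d ⇒ a = v²/(2d) = 8.6111² / (2 × 12.000) = 74.151 / 24.000 = 3.0896 m/s².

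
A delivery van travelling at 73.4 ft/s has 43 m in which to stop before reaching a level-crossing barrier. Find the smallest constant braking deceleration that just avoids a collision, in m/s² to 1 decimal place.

Required deceleration ≈ 5.8 m/s²

73.4 ft/s × 0.3048 = 22.3723 m/s.
v² = 2a·d ⇒ a = v²/(2d) = 22.3723² / (2 × 43.000) = 500.520 / 86.000 = 5.8200 m/s².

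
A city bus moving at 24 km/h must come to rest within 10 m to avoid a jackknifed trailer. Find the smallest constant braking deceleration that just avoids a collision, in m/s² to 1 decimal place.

24 km/h ÷ 3.6 = 6.6667 m/s.
v² = 2a·d ⇒ a = v²/(2d) = 6.6667² / (2 × 10.000) = 44.445 / 20.000 = 2.2222 m/s².

Required deceleration ≈ 2.2 m/s²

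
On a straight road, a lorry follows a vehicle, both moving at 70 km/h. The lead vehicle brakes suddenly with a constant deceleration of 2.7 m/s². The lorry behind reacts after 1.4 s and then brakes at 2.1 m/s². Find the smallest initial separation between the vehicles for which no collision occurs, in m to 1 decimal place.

Minimum gap ≈ 47.2 m

70 km/h ÷ 3.6 = 19.4444 m/s.
Leader travels v²/(2a_L) = 378.085 / 5.400 = 70.016 m before stopping.
Follower covers v·t_r = 19.4444 × 1.4 = 27.222 m while reacting, then v²/(2a_F) = 378.085 / 4.200 = 90.020 m while braking, for a total of 27.222 + 90.020 = 117.242 m.
Since a_F ≤ a_L and the follower starts braking later, the follower is never slower than the leader, so the closest approach is when both have stopped.
Minimum gap = 117.242 − 70.016 = 47.226 m.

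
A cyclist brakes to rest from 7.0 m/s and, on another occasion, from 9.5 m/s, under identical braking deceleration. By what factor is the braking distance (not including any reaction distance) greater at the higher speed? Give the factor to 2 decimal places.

Factor ≈ 1.84

Braking distance d = v²/(2a), so with a fixed, d ∝ v².
Factor = (9.5/7.0)² = 1.3571² = 1.8417.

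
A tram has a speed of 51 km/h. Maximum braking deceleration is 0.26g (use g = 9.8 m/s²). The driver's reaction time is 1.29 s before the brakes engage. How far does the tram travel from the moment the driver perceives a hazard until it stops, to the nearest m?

51 km/h ÷ 3.6 = 14.1667 m/s.
a = 0.26 × 9.8 = 2.548 m/s².
Reaction distance = v·t_r = 14.1667 × 1.29 = 18.275 m.
Braking distance = v²/(2a) = 14.1667² / (2 × 2.548) = 200.695 / 5.096 = 39.383 m.
Total = 18.275 + 39.383 = 57.658 m.

Total stopping distance ≈ 58 m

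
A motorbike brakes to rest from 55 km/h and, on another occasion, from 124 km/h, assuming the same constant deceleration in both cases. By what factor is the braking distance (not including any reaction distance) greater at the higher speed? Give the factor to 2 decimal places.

Factor ≈ 5.08

Braking distance d = v²/(2a), so with a fixed, d ∝ v².
Factor = (124/55)² = 2.2545² = 5.0828.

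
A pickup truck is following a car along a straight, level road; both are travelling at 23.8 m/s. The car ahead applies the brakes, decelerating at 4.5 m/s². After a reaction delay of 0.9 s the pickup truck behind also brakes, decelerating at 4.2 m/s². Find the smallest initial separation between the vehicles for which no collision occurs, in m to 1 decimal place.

Leader travels v²/(2a_L) = 566.440 / 9.000 = 62.938 m before stopping.
Follower covers v·t_r = 23.8000 × 0.9 = 21.420 m while reacting, then v²/(2a_F) = 566.440 / 8.400 = 67.433 m while braking, for a total of 21.420 + 67.433 = 88.853 m.
Since a_F ≤ a_L and the follower starts braking later, the follower is never slower than the leader, so the closest approach is when both have stopped.
Minimum gap = 88.853 − 62.938 = 25.915 m.

Minimum gap ≈ 25.9 m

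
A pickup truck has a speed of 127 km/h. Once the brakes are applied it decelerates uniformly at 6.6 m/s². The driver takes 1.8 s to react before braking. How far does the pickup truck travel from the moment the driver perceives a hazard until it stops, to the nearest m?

127 km/h ÷ 3.6 = 35.2778 m/s.
Reaction distance = v·t_r = 35.2778 × 1.8 = 63.500 m.
Braking distance = v²/(2a) = 35.2778² / (2 × 6.600) = 1244.523 / 13.200 = 94.282 m.
Total = 63.500 + 94.282 = 157.782 m.

Total stopping distance ≈ 158 m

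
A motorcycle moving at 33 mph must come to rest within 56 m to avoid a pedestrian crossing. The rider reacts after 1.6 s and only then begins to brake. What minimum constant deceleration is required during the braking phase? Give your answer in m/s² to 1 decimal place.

33 mph × 0.44704 = 14.7523 m/s.
Distance covered during reaction = 14.7523 × 1.6 = 23.604 m.
Distance available for braking: 56 − 23.604 = 32.396 m.
v² = 2a·d ⇒ a = v²/(2d) = 14.7523² / (2 × 32.396) = 217.630 / 64.792 = 3.3589 m/s².

Required deceleration ≈ 3.4 m/s²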